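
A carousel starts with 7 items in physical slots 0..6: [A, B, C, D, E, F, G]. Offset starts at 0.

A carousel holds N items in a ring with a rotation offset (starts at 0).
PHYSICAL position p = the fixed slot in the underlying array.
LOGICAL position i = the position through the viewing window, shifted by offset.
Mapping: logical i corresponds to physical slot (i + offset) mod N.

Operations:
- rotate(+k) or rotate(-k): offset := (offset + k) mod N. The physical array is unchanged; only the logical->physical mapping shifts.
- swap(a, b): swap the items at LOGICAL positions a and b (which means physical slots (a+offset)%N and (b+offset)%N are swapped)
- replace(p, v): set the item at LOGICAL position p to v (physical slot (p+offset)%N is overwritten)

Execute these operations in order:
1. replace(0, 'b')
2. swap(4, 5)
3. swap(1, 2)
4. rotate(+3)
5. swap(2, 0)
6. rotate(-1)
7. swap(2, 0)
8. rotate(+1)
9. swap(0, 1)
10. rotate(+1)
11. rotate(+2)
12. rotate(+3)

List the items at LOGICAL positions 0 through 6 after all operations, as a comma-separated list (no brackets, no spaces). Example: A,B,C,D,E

After op 1 (replace(0, 'b')): offset=0, physical=[b,B,C,D,E,F,G], logical=[b,B,C,D,E,F,G]
After op 2 (swap(4, 5)): offset=0, physical=[b,B,C,D,F,E,G], logical=[b,B,C,D,F,E,G]
After op 3 (swap(1, 2)): offset=0, physical=[b,C,B,D,F,E,G], logical=[b,C,B,D,F,E,G]
After op 4 (rotate(+3)): offset=3, physical=[b,C,B,D,F,E,G], logical=[D,F,E,G,b,C,B]
After op 5 (swap(2, 0)): offset=3, physical=[b,C,B,E,F,D,G], logical=[E,F,D,G,b,C,B]
After op 6 (rotate(-1)): offset=2, physical=[b,C,B,E,F,D,G], logical=[B,E,F,D,G,b,C]
After op 7 (swap(2, 0)): offset=2, physical=[b,C,F,E,B,D,G], logical=[F,E,B,D,G,b,C]
After op 8 (rotate(+1)): offset=3, physical=[b,C,F,E,B,D,G], logical=[E,B,D,G,b,C,F]
After op 9 (swap(0, 1)): offset=3, physical=[b,C,F,B,E,D,G], logical=[B,E,D,G,b,C,F]
After op 10 (rotate(+1)): offset=4, physical=[b,C,F,B,E,D,G], logical=[E,D,G,b,C,F,B]
After op 11 (rotate(+2)): offset=6, physical=[b,C,F,B,E,D,G], logical=[G,b,C,F,B,E,D]
After op 12 (rotate(+3)): offset=2, physical=[b,C,F,B,E,D,G], logical=[F,B,E,D,G,b,C]

Answer: F,B,E,D,G,b,C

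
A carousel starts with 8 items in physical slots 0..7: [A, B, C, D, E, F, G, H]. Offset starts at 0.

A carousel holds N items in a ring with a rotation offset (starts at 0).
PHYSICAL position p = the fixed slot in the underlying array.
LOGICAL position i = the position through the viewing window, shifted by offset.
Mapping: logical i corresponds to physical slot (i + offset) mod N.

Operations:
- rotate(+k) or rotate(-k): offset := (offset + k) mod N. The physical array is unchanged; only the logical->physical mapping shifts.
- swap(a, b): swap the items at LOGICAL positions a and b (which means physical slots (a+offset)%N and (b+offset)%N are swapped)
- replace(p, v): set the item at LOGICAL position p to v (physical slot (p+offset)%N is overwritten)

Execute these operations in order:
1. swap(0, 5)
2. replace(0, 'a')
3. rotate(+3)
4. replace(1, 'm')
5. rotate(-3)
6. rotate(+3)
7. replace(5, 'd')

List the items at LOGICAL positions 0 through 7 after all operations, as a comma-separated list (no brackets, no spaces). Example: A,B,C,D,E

Answer: D,m,A,G,H,d,B,C

Derivation:
After op 1 (swap(0, 5)): offset=0, physical=[F,B,C,D,E,A,G,H], logical=[F,B,C,D,E,A,G,H]
After op 2 (replace(0, 'a')): offset=0, physical=[a,B,C,D,E,A,G,H], logical=[a,B,C,D,E,A,G,H]
After op 3 (rotate(+3)): offset=3, physical=[a,B,C,D,E,A,G,H], logical=[D,E,A,G,H,a,B,C]
After op 4 (replace(1, 'm')): offset=3, physical=[a,B,C,D,m,A,G,H], logical=[D,m,A,G,H,a,B,C]
After op 5 (rotate(-3)): offset=0, physical=[a,B,C,D,m,A,G,H], logical=[a,B,C,D,m,A,G,H]
After op 6 (rotate(+3)): offset=3, physical=[a,B,C,D,m,A,G,H], logical=[D,m,A,G,H,a,B,C]
After op 7 (replace(5, 'd')): offset=3, physical=[d,B,C,D,m,A,G,H], logical=[D,m,A,G,H,d,B,C]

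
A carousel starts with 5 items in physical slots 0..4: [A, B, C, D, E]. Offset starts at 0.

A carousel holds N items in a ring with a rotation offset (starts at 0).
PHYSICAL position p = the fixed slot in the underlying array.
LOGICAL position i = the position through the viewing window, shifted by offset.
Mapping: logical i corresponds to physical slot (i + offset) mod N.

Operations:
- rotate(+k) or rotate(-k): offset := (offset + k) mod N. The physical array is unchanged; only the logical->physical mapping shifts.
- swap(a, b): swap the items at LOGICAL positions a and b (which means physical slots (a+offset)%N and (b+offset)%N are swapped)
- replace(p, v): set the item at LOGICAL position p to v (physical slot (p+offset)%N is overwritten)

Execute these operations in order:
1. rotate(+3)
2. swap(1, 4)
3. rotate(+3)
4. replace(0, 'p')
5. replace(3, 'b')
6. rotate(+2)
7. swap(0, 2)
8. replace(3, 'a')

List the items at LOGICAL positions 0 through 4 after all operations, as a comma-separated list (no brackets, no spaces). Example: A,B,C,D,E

After op 1 (rotate(+3)): offset=3, physical=[A,B,C,D,E], logical=[D,E,A,B,C]
After op 2 (swap(1, 4)): offset=3, physical=[A,B,E,D,C], logical=[D,C,A,B,E]
After op 3 (rotate(+3)): offset=1, physical=[A,B,E,D,C], logical=[B,E,D,C,A]
After op 4 (replace(0, 'p')): offset=1, physical=[A,p,E,D,C], logical=[p,E,D,C,A]
After op 5 (replace(3, 'b')): offset=1, physical=[A,p,E,D,b], logical=[p,E,D,b,A]
After op 6 (rotate(+2)): offset=3, physical=[A,p,E,D,b], logical=[D,b,A,p,E]
After op 7 (swap(0, 2)): offset=3, physical=[D,p,E,A,b], logical=[A,b,D,p,E]
After op 8 (replace(3, 'a')): offset=3, physical=[D,a,E,A,b], logical=[A,b,D,a,E]

Answer: A,b,D,a,E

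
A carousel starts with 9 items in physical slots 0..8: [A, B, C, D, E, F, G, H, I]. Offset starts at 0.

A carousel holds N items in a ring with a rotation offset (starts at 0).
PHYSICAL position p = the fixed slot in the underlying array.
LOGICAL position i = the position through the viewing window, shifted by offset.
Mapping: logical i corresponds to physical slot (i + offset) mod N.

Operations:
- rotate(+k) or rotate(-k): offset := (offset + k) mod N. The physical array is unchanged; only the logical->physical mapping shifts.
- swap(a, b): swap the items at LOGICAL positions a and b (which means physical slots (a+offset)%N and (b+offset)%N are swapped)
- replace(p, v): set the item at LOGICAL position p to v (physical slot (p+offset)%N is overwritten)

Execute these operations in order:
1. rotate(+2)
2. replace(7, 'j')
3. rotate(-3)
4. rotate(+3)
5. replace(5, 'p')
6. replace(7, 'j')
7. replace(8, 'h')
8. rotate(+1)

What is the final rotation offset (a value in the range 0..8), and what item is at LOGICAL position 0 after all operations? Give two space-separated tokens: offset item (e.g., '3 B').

Answer: 3 D

Derivation:
After op 1 (rotate(+2)): offset=2, physical=[A,B,C,D,E,F,G,H,I], logical=[C,D,E,F,G,H,I,A,B]
After op 2 (replace(7, 'j')): offset=2, physical=[j,B,C,D,E,F,G,H,I], logical=[C,D,E,F,G,H,I,j,B]
After op 3 (rotate(-3)): offset=8, physical=[j,B,C,D,E,F,G,H,I], logical=[I,j,B,C,D,E,F,G,H]
After op 4 (rotate(+3)): offset=2, physical=[j,B,C,D,E,F,G,H,I], logical=[C,D,E,F,G,H,I,j,B]
After op 5 (replace(5, 'p')): offset=2, physical=[j,B,C,D,E,F,G,p,I], logical=[C,D,E,F,G,p,I,j,B]
After op 6 (replace(7, 'j')): offset=2, physical=[j,B,C,D,E,F,G,p,I], logical=[C,D,E,F,G,p,I,j,B]
After op 7 (replace(8, 'h')): offset=2, physical=[j,h,C,D,E,F,G,p,I], logical=[C,D,E,F,G,p,I,j,h]
After op 8 (rotate(+1)): offset=3, physical=[j,h,C,D,E,F,G,p,I], logical=[D,E,F,G,p,I,j,h,C]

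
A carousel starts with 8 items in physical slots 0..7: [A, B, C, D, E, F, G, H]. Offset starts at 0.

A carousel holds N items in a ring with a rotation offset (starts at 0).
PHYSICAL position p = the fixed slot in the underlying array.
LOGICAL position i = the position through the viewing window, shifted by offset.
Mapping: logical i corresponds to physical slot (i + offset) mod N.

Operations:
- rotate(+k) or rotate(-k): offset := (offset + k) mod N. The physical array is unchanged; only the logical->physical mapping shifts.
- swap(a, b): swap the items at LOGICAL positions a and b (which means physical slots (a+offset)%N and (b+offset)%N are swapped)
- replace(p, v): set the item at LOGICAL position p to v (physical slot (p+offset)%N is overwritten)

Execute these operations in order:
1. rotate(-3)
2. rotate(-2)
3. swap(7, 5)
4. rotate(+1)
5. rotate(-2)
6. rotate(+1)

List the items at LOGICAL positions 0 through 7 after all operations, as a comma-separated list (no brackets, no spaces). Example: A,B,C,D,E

Answer: D,E,F,G,H,C,B,A

Derivation:
After op 1 (rotate(-3)): offset=5, physical=[A,B,C,D,E,F,G,H], logical=[F,G,H,A,B,C,D,E]
After op 2 (rotate(-2)): offset=3, physical=[A,B,C,D,E,F,G,H], logical=[D,E,F,G,H,A,B,C]
After op 3 (swap(7, 5)): offset=3, physical=[C,B,A,D,E,F,G,H], logical=[D,E,F,G,H,C,B,A]
After op 4 (rotate(+1)): offset=4, physical=[C,B,A,D,E,F,G,H], logical=[E,F,G,H,C,B,A,D]
After op 5 (rotate(-2)): offset=2, physical=[C,B,A,D,E,F,G,H], logical=[A,D,E,F,G,H,C,B]
After op 6 (rotate(+1)): offset=3, physical=[C,B,A,D,E,F,G,H], logical=[D,E,F,G,H,C,B,A]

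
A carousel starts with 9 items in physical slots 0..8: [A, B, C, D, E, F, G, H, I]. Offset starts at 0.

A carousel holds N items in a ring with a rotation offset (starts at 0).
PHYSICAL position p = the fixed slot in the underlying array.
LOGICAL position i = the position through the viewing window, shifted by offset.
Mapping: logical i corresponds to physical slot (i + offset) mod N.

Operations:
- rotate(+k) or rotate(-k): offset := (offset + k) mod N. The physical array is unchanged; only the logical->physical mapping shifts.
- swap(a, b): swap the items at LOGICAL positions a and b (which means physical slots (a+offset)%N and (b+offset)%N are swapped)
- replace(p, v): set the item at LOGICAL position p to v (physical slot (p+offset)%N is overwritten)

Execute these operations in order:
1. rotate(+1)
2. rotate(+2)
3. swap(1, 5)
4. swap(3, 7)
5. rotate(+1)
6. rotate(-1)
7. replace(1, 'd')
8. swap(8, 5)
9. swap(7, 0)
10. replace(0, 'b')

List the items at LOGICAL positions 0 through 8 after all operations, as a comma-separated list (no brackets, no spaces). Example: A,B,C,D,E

After op 1 (rotate(+1)): offset=1, physical=[A,B,C,D,E,F,G,H,I], logical=[B,C,D,E,F,G,H,I,A]
After op 2 (rotate(+2)): offset=3, physical=[A,B,C,D,E,F,G,H,I], logical=[D,E,F,G,H,I,A,B,C]
After op 3 (swap(1, 5)): offset=3, physical=[A,B,C,D,I,F,G,H,E], logical=[D,I,F,G,H,E,A,B,C]
After op 4 (swap(3, 7)): offset=3, physical=[A,G,C,D,I,F,B,H,E], logical=[D,I,F,B,H,E,A,G,C]
After op 5 (rotate(+1)): offset=4, physical=[A,G,C,D,I,F,B,H,E], logical=[I,F,B,H,E,A,G,C,D]
After op 6 (rotate(-1)): offset=3, physical=[A,G,C,D,I,F,B,H,E], logical=[D,I,F,B,H,E,A,G,C]
After op 7 (replace(1, 'd')): offset=3, physical=[A,G,C,D,d,F,B,H,E], logical=[D,d,F,B,H,E,A,G,C]
After op 8 (swap(8, 5)): offset=3, physical=[A,G,E,D,d,F,B,H,C], logical=[D,d,F,B,H,C,A,G,E]
After op 9 (swap(7, 0)): offset=3, physical=[A,D,E,G,d,F,B,H,C], logical=[G,d,F,B,H,C,A,D,E]
After op 10 (replace(0, 'b')): offset=3, physical=[A,D,E,b,d,F,B,H,C], logical=[b,d,F,B,H,C,A,D,E]

Answer: b,d,F,B,H,C,A,D,E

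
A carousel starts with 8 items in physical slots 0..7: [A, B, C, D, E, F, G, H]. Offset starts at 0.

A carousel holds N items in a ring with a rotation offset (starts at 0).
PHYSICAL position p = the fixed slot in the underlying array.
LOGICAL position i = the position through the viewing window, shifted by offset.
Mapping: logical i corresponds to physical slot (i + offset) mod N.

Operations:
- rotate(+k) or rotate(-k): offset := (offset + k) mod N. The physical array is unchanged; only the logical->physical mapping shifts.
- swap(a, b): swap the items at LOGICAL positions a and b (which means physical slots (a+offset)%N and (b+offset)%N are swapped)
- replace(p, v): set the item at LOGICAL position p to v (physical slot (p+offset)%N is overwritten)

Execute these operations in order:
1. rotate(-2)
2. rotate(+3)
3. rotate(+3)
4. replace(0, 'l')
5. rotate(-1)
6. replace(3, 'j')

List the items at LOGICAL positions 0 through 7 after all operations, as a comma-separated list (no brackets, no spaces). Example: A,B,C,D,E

After op 1 (rotate(-2)): offset=6, physical=[A,B,C,D,E,F,G,H], logical=[G,H,A,B,C,D,E,F]
After op 2 (rotate(+3)): offset=1, physical=[A,B,C,D,E,F,G,H], logical=[B,C,D,E,F,G,H,A]
After op 3 (rotate(+3)): offset=4, physical=[A,B,C,D,E,F,G,H], logical=[E,F,G,H,A,B,C,D]
After op 4 (replace(0, 'l')): offset=4, physical=[A,B,C,D,l,F,G,H], logical=[l,F,G,H,A,B,C,D]
After op 5 (rotate(-1)): offset=3, physical=[A,B,C,D,l,F,G,H], logical=[D,l,F,G,H,A,B,C]
After op 6 (replace(3, 'j')): offset=3, physical=[A,B,C,D,l,F,j,H], logical=[D,l,F,j,H,A,B,C]

Answer: D,l,F,j,H,A,B,C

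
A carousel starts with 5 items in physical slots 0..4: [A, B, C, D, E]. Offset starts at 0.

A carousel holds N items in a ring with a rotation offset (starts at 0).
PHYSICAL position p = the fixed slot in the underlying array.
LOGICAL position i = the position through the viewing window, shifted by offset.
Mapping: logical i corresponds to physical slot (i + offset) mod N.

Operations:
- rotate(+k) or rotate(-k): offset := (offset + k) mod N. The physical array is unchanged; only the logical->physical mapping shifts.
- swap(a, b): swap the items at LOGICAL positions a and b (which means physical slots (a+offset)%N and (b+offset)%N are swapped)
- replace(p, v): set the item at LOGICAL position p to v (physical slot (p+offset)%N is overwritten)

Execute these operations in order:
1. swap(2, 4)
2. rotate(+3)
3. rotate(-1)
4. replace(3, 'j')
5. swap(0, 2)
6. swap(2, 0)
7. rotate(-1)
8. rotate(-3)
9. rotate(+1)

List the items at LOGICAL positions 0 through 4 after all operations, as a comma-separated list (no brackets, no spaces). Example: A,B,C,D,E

After op 1 (swap(2, 4)): offset=0, physical=[A,B,E,D,C], logical=[A,B,E,D,C]
After op 2 (rotate(+3)): offset=3, physical=[A,B,E,D,C], logical=[D,C,A,B,E]
After op 3 (rotate(-1)): offset=2, physical=[A,B,E,D,C], logical=[E,D,C,A,B]
After op 4 (replace(3, 'j')): offset=2, physical=[j,B,E,D,C], logical=[E,D,C,j,B]
After op 5 (swap(0, 2)): offset=2, physical=[j,B,C,D,E], logical=[C,D,E,j,B]
After op 6 (swap(2, 0)): offset=2, physical=[j,B,E,D,C], logical=[E,D,C,j,B]
After op 7 (rotate(-1)): offset=1, physical=[j,B,E,D,C], logical=[B,E,D,C,j]
After op 8 (rotate(-3)): offset=3, physical=[j,B,E,D,C], logical=[D,C,j,B,E]
After op 9 (rotate(+1)): offset=4, physical=[j,B,E,D,C], logical=[C,j,B,E,D]

Answer: C,j,B,E,D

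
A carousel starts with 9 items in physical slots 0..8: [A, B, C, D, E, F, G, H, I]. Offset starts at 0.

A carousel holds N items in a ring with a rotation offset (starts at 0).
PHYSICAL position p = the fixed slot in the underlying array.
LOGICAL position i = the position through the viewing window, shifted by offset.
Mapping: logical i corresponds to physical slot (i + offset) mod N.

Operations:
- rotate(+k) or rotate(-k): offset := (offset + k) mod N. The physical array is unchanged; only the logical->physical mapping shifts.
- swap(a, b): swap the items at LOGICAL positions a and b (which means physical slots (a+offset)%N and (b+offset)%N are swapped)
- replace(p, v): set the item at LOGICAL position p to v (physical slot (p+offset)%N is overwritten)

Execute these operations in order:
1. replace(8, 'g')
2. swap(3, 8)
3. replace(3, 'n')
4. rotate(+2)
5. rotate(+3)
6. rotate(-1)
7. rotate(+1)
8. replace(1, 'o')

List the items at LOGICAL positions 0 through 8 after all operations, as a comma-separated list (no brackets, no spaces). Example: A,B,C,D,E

Answer: F,o,H,D,A,B,C,n,E

Derivation:
After op 1 (replace(8, 'g')): offset=0, physical=[A,B,C,D,E,F,G,H,g], logical=[A,B,C,D,E,F,G,H,g]
After op 2 (swap(3, 8)): offset=0, physical=[A,B,C,g,E,F,G,H,D], logical=[A,B,C,g,E,F,G,H,D]
After op 3 (replace(3, 'n')): offset=0, physical=[A,B,C,n,E,F,G,H,D], logical=[A,B,C,n,E,F,G,H,D]
After op 4 (rotate(+2)): offset=2, physical=[A,B,C,n,E,F,G,H,D], logical=[C,n,E,F,G,H,D,A,B]
After op 5 (rotate(+3)): offset=5, physical=[A,B,C,n,E,F,G,H,D], logical=[F,G,H,D,A,B,C,n,E]
After op 6 (rotate(-1)): offset=4, physical=[A,B,C,n,E,F,G,H,D], logical=[E,F,G,H,D,A,B,C,n]
After op 7 (rotate(+1)): offset=5, physical=[A,B,C,n,E,F,G,H,D], logical=[F,G,H,D,A,B,C,n,E]
After op 8 (replace(1, 'o')): offset=5, physical=[A,B,C,n,E,F,o,H,D], logical=[F,o,H,D,A,B,C,n,E]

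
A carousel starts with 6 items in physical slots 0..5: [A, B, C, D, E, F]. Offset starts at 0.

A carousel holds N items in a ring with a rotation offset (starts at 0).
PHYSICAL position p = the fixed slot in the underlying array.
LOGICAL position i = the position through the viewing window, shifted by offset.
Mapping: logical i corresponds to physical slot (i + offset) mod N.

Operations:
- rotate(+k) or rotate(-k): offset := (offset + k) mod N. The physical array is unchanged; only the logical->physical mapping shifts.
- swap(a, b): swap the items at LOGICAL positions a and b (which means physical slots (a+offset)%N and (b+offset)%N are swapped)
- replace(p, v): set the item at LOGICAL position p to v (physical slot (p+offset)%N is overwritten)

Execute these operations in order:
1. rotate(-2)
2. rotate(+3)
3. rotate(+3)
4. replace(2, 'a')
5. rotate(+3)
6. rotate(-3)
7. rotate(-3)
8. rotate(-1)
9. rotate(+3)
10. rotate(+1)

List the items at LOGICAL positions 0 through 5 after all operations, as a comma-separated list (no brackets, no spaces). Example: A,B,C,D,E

After op 1 (rotate(-2)): offset=4, physical=[A,B,C,D,E,F], logical=[E,F,A,B,C,D]
After op 2 (rotate(+3)): offset=1, physical=[A,B,C,D,E,F], logical=[B,C,D,E,F,A]
After op 3 (rotate(+3)): offset=4, physical=[A,B,C,D,E,F], logical=[E,F,A,B,C,D]
After op 4 (replace(2, 'a')): offset=4, physical=[a,B,C,D,E,F], logical=[E,F,a,B,C,D]
After op 5 (rotate(+3)): offset=1, physical=[a,B,C,D,E,F], logical=[B,C,D,E,F,a]
After op 6 (rotate(-3)): offset=4, physical=[a,B,C,D,E,F], logical=[E,F,a,B,C,D]
After op 7 (rotate(-3)): offset=1, physical=[a,B,C,D,E,F], logical=[B,C,D,E,F,a]
After op 8 (rotate(-1)): offset=0, physical=[a,B,C,D,E,F], logical=[a,B,C,D,E,F]
After op 9 (rotate(+3)): offset=3, physical=[a,B,C,D,E,F], logical=[D,E,F,a,B,C]
After op 10 (rotate(+1)): offset=4, physical=[a,B,C,D,E,F], logical=[E,F,a,B,C,D]

Answer: E,F,a,B,C,D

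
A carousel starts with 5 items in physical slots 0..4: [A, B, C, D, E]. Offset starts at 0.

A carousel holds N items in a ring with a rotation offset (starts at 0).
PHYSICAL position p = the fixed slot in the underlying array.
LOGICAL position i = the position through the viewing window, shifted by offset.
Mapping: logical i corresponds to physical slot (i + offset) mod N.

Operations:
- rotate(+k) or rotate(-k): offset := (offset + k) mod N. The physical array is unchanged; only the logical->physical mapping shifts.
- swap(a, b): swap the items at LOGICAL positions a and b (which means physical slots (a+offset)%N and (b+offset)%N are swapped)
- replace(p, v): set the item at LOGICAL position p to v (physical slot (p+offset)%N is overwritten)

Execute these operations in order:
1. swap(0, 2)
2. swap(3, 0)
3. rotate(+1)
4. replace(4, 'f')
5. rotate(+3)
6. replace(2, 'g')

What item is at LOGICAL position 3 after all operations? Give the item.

Answer: A

Derivation:
After op 1 (swap(0, 2)): offset=0, physical=[C,B,A,D,E], logical=[C,B,A,D,E]
After op 2 (swap(3, 0)): offset=0, physical=[D,B,A,C,E], logical=[D,B,A,C,E]
After op 3 (rotate(+1)): offset=1, physical=[D,B,A,C,E], logical=[B,A,C,E,D]
After op 4 (replace(4, 'f')): offset=1, physical=[f,B,A,C,E], logical=[B,A,C,E,f]
After op 5 (rotate(+3)): offset=4, physical=[f,B,A,C,E], logical=[E,f,B,A,C]
After op 6 (replace(2, 'g')): offset=4, physical=[f,g,A,C,E], logical=[E,f,g,A,C]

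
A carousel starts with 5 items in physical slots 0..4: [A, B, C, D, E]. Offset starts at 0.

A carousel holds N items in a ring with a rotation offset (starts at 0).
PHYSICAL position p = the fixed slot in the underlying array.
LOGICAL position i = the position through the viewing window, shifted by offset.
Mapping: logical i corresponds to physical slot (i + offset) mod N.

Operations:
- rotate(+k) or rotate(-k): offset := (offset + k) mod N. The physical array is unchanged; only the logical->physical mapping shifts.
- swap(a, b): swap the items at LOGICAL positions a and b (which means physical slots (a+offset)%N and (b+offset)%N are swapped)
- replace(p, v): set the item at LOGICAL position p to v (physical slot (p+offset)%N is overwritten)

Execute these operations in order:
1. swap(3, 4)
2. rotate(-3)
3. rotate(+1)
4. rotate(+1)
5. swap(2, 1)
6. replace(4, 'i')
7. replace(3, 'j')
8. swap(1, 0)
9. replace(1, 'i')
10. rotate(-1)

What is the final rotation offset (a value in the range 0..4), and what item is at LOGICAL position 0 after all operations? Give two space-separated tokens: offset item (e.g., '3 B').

Answer: 3 i

Derivation:
After op 1 (swap(3, 4)): offset=0, physical=[A,B,C,E,D], logical=[A,B,C,E,D]
After op 2 (rotate(-3)): offset=2, physical=[A,B,C,E,D], logical=[C,E,D,A,B]
After op 3 (rotate(+1)): offset=3, physical=[A,B,C,E,D], logical=[E,D,A,B,C]
After op 4 (rotate(+1)): offset=4, physical=[A,B,C,E,D], logical=[D,A,B,C,E]
After op 5 (swap(2, 1)): offset=4, physical=[B,A,C,E,D], logical=[D,B,A,C,E]
After op 6 (replace(4, 'i')): offset=4, physical=[B,A,C,i,D], logical=[D,B,A,C,i]
After op 7 (replace(3, 'j')): offset=4, physical=[B,A,j,i,D], logical=[D,B,A,j,i]
After op 8 (swap(1, 0)): offset=4, physical=[D,A,j,i,B], logical=[B,D,A,j,i]
After op 9 (replace(1, 'i')): offset=4, physical=[i,A,j,i,B], logical=[B,i,A,j,i]
After op 10 (rotate(-1)): offset=3, physical=[i,A,j,i,B], logical=[i,B,i,A,j]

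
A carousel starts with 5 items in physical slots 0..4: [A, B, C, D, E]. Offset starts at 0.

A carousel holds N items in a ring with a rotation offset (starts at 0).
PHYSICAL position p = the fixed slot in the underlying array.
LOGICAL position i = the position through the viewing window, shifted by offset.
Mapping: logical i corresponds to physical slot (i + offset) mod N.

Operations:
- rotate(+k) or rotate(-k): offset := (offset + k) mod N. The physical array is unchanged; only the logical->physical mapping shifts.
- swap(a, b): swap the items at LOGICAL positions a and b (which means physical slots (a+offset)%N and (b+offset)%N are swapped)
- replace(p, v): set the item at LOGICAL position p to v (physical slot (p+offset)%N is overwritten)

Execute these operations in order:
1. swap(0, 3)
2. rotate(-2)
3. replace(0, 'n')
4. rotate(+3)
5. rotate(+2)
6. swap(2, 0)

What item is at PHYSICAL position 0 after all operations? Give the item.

Answer: n

Derivation:
After op 1 (swap(0, 3)): offset=0, physical=[D,B,C,A,E], logical=[D,B,C,A,E]
After op 2 (rotate(-2)): offset=3, physical=[D,B,C,A,E], logical=[A,E,D,B,C]
After op 3 (replace(0, 'n')): offset=3, physical=[D,B,C,n,E], logical=[n,E,D,B,C]
After op 4 (rotate(+3)): offset=1, physical=[D,B,C,n,E], logical=[B,C,n,E,D]
After op 5 (rotate(+2)): offset=3, physical=[D,B,C,n,E], logical=[n,E,D,B,C]
After op 6 (swap(2, 0)): offset=3, physical=[n,B,C,D,E], logical=[D,E,n,B,C]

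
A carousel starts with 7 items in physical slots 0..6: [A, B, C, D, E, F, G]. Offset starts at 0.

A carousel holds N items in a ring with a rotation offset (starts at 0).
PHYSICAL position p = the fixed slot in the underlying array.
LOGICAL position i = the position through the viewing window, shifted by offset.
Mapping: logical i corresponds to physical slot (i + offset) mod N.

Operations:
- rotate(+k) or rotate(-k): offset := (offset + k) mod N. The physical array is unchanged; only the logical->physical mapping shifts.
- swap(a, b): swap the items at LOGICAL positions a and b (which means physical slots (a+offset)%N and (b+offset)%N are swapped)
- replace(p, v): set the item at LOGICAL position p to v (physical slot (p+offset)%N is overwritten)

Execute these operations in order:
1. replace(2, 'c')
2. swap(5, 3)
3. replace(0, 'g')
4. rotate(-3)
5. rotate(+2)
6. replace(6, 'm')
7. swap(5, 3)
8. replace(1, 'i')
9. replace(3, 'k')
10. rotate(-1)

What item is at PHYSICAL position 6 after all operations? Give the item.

After op 1 (replace(2, 'c')): offset=0, physical=[A,B,c,D,E,F,G], logical=[A,B,c,D,E,F,G]
After op 2 (swap(5, 3)): offset=0, physical=[A,B,c,F,E,D,G], logical=[A,B,c,F,E,D,G]
After op 3 (replace(0, 'g')): offset=0, physical=[g,B,c,F,E,D,G], logical=[g,B,c,F,E,D,G]
After op 4 (rotate(-3)): offset=4, physical=[g,B,c,F,E,D,G], logical=[E,D,G,g,B,c,F]
After op 5 (rotate(+2)): offset=6, physical=[g,B,c,F,E,D,G], logical=[G,g,B,c,F,E,D]
After op 6 (replace(6, 'm')): offset=6, physical=[g,B,c,F,E,m,G], logical=[G,g,B,c,F,E,m]
After op 7 (swap(5, 3)): offset=6, physical=[g,B,E,F,c,m,G], logical=[G,g,B,E,F,c,m]
After op 8 (replace(1, 'i')): offset=6, physical=[i,B,E,F,c,m,G], logical=[G,i,B,E,F,c,m]
After op 9 (replace(3, 'k')): offset=6, physical=[i,B,k,F,c,m,G], logical=[G,i,B,k,F,c,m]
After op 10 (rotate(-1)): offset=5, physical=[i,B,k,F,c,m,G], logical=[m,G,i,B,k,F,c]

Answer: G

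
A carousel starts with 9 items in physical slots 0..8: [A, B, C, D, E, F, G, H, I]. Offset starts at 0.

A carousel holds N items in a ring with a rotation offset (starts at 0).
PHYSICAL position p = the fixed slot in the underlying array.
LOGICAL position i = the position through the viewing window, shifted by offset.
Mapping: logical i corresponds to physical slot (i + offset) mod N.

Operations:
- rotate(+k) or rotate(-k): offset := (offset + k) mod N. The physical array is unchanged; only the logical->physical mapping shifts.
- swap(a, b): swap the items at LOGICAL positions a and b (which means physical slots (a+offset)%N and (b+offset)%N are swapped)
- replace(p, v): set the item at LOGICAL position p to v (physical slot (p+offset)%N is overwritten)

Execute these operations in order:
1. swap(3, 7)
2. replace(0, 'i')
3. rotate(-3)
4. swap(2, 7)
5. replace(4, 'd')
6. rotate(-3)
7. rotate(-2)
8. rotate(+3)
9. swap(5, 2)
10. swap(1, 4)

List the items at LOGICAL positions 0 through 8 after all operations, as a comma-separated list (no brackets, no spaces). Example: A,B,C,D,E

After op 1 (swap(3, 7)): offset=0, physical=[A,B,C,H,E,F,G,D,I], logical=[A,B,C,H,E,F,G,D,I]
After op 2 (replace(0, 'i')): offset=0, physical=[i,B,C,H,E,F,G,D,I], logical=[i,B,C,H,E,F,G,D,I]
After op 3 (rotate(-3)): offset=6, physical=[i,B,C,H,E,F,G,D,I], logical=[G,D,I,i,B,C,H,E,F]
After op 4 (swap(2, 7)): offset=6, physical=[i,B,C,H,I,F,G,D,E], logical=[G,D,E,i,B,C,H,I,F]
After op 5 (replace(4, 'd')): offset=6, physical=[i,d,C,H,I,F,G,D,E], logical=[G,D,E,i,d,C,H,I,F]
After op 6 (rotate(-3)): offset=3, physical=[i,d,C,H,I,F,G,D,E], logical=[H,I,F,G,D,E,i,d,C]
After op 7 (rotate(-2)): offset=1, physical=[i,d,C,H,I,F,G,D,E], logical=[d,C,H,I,F,G,D,E,i]
After op 8 (rotate(+3)): offset=4, physical=[i,d,C,H,I,F,G,D,E], logical=[I,F,G,D,E,i,d,C,H]
After op 9 (swap(5, 2)): offset=4, physical=[G,d,C,H,I,F,i,D,E], logical=[I,F,i,D,E,G,d,C,H]
After op 10 (swap(1, 4)): offset=4, physical=[G,d,C,H,I,E,i,D,F], logical=[I,E,i,D,F,G,d,C,H]

Answer: I,E,i,D,F,G,d,C,H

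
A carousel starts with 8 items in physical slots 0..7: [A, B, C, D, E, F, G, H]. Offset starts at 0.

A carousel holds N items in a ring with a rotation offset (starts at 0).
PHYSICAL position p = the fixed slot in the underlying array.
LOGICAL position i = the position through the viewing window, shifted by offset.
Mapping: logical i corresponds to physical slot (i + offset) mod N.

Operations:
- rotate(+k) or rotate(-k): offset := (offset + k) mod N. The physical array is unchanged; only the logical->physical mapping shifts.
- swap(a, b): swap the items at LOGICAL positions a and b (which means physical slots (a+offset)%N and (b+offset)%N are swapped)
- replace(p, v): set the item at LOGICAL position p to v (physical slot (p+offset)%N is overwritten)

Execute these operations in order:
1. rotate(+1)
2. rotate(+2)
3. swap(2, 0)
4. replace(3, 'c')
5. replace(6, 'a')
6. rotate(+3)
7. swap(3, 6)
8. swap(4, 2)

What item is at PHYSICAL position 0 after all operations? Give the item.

Answer: C

Derivation:
After op 1 (rotate(+1)): offset=1, physical=[A,B,C,D,E,F,G,H], logical=[B,C,D,E,F,G,H,A]
After op 2 (rotate(+2)): offset=3, physical=[A,B,C,D,E,F,G,H], logical=[D,E,F,G,H,A,B,C]
After op 3 (swap(2, 0)): offset=3, physical=[A,B,C,F,E,D,G,H], logical=[F,E,D,G,H,A,B,C]
After op 4 (replace(3, 'c')): offset=3, physical=[A,B,C,F,E,D,c,H], logical=[F,E,D,c,H,A,B,C]
After op 5 (replace(6, 'a')): offset=3, physical=[A,a,C,F,E,D,c,H], logical=[F,E,D,c,H,A,a,C]
After op 6 (rotate(+3)): offset=6, physical=[A,a,C,F,E,D,c,H], logical=[c,H,A,a,C,F,E,D]
After op 7 (swap(3, 6)): offset=6, physical=[A,E,C,F,a,D,c,H], logical=[c,H,A,E,C,F,a,D]
After op 8 (swap(4, 2)): offset=6, physical=[C,E,A,F,a,D,c,H], logical=[c,H,C,E,A,F,a,D]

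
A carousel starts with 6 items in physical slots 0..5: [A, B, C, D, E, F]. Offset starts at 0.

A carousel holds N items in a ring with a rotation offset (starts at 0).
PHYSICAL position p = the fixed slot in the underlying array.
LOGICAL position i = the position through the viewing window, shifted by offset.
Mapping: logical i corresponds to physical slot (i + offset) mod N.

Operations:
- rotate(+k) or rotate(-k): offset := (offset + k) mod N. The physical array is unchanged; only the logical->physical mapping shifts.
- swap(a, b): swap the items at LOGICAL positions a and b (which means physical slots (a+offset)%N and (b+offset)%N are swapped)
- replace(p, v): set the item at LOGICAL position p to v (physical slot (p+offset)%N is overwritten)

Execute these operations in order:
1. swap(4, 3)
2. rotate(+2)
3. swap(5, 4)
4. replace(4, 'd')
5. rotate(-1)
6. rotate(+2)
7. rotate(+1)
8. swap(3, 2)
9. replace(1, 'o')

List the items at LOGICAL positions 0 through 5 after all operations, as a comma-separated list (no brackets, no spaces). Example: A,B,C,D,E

After op 1 (swap(4, 3)): offset=0, physical=[A,B,C,E,D,F], logical=[A,B,C,E,D,F]
After op 2 (rotate(+2)): offset=2, physical=[A,B,C,E,D,F], logical=[C,E,D,F,A,B]
After op 3 (swap(5, 4)): offset=2, physical=[B,A,C,E,D,F], logical=[C,E,D,F,B,A]
After op 4 (replace(4, 'd')): offset=2, physical=[d,A,C,E,D,F], logical=[C,E,D,F,d,A]
After op 5 (rotate(-1)): offset=1, physical=[d,A,C,E,D,F], logical=[A,C,E,D,F,d]
After op 6 (rotate(+2)): offset=3, physical=[d,A,C,E,D,F], logical=[E,D,F,d,A,C]
After op 7 (rotate(+1)): offset=4, physical=[d,A,C,E,D,F], logical=[D,F,d,A,C,E]
After op 8 (swap(3, 2)): offset=4, physical=[A,d,C,E,D,F], logical=[D,F,A,d,C,E]
After op 9 (replace(1, 'o')): offset=4, physical=[A,d,C,E,D,o], logical=[D,o,A,d,C,E]

Answer: D,o,A,d,C,E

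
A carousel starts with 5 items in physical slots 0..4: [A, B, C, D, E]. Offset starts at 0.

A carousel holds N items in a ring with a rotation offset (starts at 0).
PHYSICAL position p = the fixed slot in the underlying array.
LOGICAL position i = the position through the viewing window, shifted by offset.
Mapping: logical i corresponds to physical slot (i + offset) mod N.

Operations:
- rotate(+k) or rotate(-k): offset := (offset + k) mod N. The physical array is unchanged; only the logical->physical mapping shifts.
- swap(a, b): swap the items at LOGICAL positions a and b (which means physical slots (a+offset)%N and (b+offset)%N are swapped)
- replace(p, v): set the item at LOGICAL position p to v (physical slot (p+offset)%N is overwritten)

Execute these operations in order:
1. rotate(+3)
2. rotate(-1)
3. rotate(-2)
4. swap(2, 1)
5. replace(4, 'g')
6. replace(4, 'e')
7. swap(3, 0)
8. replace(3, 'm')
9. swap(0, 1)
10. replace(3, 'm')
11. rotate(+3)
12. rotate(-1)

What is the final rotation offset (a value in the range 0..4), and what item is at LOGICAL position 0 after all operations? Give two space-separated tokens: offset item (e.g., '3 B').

After op 1 (rotate(+3)): offset=3, physical=[A,B,C,D,E], logical=[D,E,A,B,C]
After op 2 (rotate(-1)): offset=2, physical=[A,B,C,D,E], logical=[C,D,E,A,B]
After op 3 (rotate(-2)): offset=0, physical=[A,B,C,D,E], logical=[A,B,C,D,E]
After op 4 (swap(2, 1)): offset=0, physical=[A,C,B,D,E], logical=[A,C,B,D,E]
After op 5 (replace(4, 'g')): offset=0, physical=[A,C,B,D,g], logical=[A,C,B,D,g]
After op 6 (replace(4, 'e')): offset=0, physical=[A,C,B,D,e], logical=[A,C,B,D,e]
After op 7 (swap(3, 0)): offset=0, physical=[D,C,B,A,e], logical=[D,C,B,A,e]
After op 8 (replace(3, 'm')): offset=0, physical=[D,C,B,m,e], logical=[D,C,B,m,e]
After op 9 (swap(0, 1)): offset=0, physical=[C,D,B,m,e], logical=[C,D,B,m,e]
After op 10 (replace(3, 'm')): offset=0, physical=[C,D,B,m,e], logical=[C,D,B,m,e]
After op 11 (rotate(+3)): offset=3, physical=[C,D,B,m,e], logical=[m,e,C,D,B]
After op 12 (rotate(-1)): offset=2, physical=[C,D,B,m,e], logical=[B,m,e,C,D]

Answer: 2 B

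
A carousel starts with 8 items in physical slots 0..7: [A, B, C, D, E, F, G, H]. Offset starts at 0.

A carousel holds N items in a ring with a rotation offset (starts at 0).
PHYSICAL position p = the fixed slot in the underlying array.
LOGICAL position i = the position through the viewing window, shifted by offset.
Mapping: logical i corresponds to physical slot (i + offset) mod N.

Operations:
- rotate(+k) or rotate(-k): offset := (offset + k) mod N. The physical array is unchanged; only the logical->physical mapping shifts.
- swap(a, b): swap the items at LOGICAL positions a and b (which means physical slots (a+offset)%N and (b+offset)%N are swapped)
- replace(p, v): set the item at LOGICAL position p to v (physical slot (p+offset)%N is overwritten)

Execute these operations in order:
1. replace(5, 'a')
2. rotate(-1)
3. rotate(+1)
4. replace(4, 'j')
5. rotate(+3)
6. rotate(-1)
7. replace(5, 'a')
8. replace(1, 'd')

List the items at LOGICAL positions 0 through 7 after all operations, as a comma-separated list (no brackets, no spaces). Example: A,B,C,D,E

After op 1 (replace(5, 'a')): offset=0, physical=[A,B,C,D,E,a,G,H], logical=[A,B,C,D,E,a,G,H]
After op 2 (rotate(-1)): offset=7, physical=[A,B,C,D,E,a,G,H], logical=[H,A,B,C,D,E,a,G]
After op 3 (rotate(+1)): offset=0, physical=[A,B,C,D,E,a,G,H], logical=[A,B,C,D,E,a,G,H]
After op 4 (replace(4, 'j')): offset=0, physical=[A,B,C,D,j,a,G,H], logical=[A,B,C,D,j,a,G,H]
After op 5 (rotate(+3)): offset=3, physical=[A,B,C,D,j,a,G,H], logical=[D,j,a,G,H,A,B,C]
After op 6 (rotate(-1)): offset=2, physical=[A,B,C,D,j,a,G,H], logical=[C,D,j,a,G,H,A,B]
After op 7 (replace(5, 'a')): offset=2, physical=[A,B,C,D,j,a,G,a], logical=[C,D,j,a,G,a,A,B]
After op 8 (replace(1, 'd')): offset=2, physical=[A,B,C,d,j,a,G,a], logical=[C,d,j,a,G,a,A,B]

Answer: C,d,j,a,G,a,A,B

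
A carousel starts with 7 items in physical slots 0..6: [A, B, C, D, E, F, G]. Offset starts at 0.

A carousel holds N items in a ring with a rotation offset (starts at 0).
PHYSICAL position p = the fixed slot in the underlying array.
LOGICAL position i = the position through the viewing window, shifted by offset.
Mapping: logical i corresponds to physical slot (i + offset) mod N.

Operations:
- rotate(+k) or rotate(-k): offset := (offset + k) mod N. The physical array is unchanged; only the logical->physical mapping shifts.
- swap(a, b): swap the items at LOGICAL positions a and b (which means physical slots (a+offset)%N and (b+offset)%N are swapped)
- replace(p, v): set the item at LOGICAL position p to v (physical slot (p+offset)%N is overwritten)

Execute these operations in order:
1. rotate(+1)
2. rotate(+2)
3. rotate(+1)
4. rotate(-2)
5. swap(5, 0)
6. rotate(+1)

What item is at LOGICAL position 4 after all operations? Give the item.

Answer: C

Derivation:
After op 1 (rotate(+1)): offset=1, physical=[A,B,C,D,E,F,G], logical=[B,C,D,E,F,G,A]
After op 2 (rotate(+2)): offset=3, physical=[A,B,C,D,E,F,G], logical=[D,E,F,G,A,B,C]
After op 3 (rotate(+1)): offset=4, physical=[A,B,C,D,E,F,G], logical=[E,F,G,A,B,C,D]
After op 4 (rotate(-2)): offset=2, physical=[A,B,C,D,E,F,G], logical=[C,D,E,F,G,A,B]
After op 5 (swap(5, 0)): offset=2, physical=[C,B,A,D,E,F,G], logical=[A,D,E,F,G,C,B]
After op 6 (rotate(+1)): offset=3, physical=[C,B,A,D,E,F,G], logical=[D,E,F,G,C,B,A]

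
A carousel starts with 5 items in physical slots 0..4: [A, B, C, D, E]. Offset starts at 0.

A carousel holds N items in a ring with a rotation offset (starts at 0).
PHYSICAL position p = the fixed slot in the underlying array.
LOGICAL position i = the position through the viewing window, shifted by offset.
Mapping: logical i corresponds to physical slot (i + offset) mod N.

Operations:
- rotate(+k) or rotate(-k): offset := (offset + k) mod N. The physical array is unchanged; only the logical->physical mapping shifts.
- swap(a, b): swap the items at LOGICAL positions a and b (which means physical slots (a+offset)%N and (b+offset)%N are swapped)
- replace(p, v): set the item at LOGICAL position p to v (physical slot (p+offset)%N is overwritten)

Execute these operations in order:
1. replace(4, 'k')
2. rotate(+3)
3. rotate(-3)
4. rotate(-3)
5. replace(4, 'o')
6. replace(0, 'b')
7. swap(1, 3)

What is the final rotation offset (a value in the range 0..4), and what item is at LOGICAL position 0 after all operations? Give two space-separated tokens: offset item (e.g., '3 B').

Answer: 2 b

Derivation:
After op 1 (replace(4, 'k')): offset=0, physical=[A,B,C,D,k], logical=[A,B,C,D,k]
After op 2 (rotate(+3)): offset=3, physical=[A,B,C,D,k], logical=[D,k,A,B,C]
After op 3 (rotate(-3)): offset=0, physical=[A,B,C,D,k], logical=[A,B,C,D,k]
After op 4 (rotate(-3)): offset=2, physical=[A,B,C,D,k], logical=[C,D,k,A,B]
After op 5 (replace(4, 'o')): offset=2, physical=[A,o,C,D,k], logical=[C,D,k,A,o]
After op 6 (replace(0, 'b')): offset=2, physical=[A,o,b,D,k], logical=[b,D,k,A,o]
After op 7 (swap(1, 3)): offset=2, physical=[D,o,b,A,k], logical=[b,A,k,D,o]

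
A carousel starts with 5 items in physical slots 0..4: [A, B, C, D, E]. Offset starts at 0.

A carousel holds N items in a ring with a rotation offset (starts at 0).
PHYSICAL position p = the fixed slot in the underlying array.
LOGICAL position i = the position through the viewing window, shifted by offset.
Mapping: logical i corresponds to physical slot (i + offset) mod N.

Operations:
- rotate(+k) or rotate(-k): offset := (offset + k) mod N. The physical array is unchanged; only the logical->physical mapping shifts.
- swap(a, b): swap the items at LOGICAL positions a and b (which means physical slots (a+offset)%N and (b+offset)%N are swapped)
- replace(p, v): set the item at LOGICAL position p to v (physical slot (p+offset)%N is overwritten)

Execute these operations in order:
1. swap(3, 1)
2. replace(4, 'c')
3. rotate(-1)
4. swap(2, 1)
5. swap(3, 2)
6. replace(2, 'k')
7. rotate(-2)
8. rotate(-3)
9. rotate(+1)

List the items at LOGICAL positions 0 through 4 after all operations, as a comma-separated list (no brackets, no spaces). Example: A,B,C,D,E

After op 1 (swap(3, 1)): offset=0, physical=[A,D,C,B,E], logical=[A,D,C,B,E]
After op 2 (replace(4, 'c')): offset=0, physical=[A,D,C,B,c], logical=[A,D,C,B,c]
After op 3 (rotate(-1)): offset=4, physical=[A,D,C,B,c], logical=[c,A,D,C,B]
After op 4 (swap(2, 1)): offset=4, physical=[D,A,C,B,c], logical=[c,D,A,C,B]
After op 5 (swap(3, 2)): offset=4, physical=[D,C,A,B,c], logical=[c,D,C,A,B]
After op 6 (replace(2, 'k')): offset=4, physical=[D,k,A,B,c], logical=[c,D,k,A,B]
After op 7 (rotate(-2)): offset=2, physical=[D,k,A,B,c], logical=[A,B,c,D,k]
After op 8 (rotate(-3)): offset=4, physical=[D,k,A,B,c], logical=[c,D,k,A,B]
After op 9 (rotate(+1)): offset=0, physical=[D,k,A,B,c], logical=[D,k,A,B,c]

Answer: D,k,A,B,c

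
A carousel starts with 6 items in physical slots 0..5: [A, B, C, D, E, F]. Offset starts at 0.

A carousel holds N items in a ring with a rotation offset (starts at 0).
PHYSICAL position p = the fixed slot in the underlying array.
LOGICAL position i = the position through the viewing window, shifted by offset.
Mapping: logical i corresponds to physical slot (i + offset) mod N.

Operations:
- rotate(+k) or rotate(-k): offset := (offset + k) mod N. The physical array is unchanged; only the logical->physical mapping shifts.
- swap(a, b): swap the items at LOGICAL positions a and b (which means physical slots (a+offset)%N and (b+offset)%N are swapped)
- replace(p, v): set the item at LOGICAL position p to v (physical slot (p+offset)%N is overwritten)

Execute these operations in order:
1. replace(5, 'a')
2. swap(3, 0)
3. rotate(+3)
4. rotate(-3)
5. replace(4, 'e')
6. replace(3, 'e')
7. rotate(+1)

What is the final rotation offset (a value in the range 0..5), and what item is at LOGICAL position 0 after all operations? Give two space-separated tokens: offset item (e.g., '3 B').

After op 1 (replace(5, 'a')): offset=0, physical=[A,B,C,D,E,a], logical=[A,B,C,D,E,a]
After op 2 (swap(3, 0)): offset=0, physical=[D,B,C,A,E,a], logical=[D,B,C,A,E,a]
After op 3 (rotate(+3)): offset=3, physical=[D,B,C,A,E,a], logical=[A,E,a,D,B,C]
After op 4 (rotate(-3)): offset=0, physical=[D,B,C,A,E,a], logical=[D,B,C,A,E,a]
After op 5 (replace(4, 'e')): offset=0, physical=[D,B,C,A,e,a], logical=[D,B,C,A,e,a]
After op 6 (replace(3, 'e')): offset=0, physical=[D,B,C,e,e,a], logical=[D,B,C,e,e,a]
After op 7 (rotate(+1)): offset=1, physical=[D,B,C,e,e,a], logical=[B,C,e,e,a,D]

Answer: 1 B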